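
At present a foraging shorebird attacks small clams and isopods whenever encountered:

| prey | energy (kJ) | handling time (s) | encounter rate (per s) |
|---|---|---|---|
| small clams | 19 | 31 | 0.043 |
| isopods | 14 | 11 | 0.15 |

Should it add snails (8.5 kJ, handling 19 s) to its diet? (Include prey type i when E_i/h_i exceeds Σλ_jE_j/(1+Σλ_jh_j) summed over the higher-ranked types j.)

No

Intake rate on the current diet: R = (0.043×19 + 0.15×14) / (1 + 0.043×31 + 0.15×11) = 2.917/3.983 = 0.7324 kJ/s.
Profitability of snails: 8.5/19 = 0.4474 kJ/s.
Since 0.4474 < R, time spent handling snails is better spent searching.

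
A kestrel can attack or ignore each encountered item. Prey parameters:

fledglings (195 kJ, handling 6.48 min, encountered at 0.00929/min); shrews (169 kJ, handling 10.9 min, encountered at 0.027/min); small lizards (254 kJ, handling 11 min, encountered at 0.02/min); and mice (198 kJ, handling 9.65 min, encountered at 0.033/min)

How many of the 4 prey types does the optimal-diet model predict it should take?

E/h in descending order: fledglings 30.1, small lizards 23.1, mice 20.5, shrews 15.5 kJ/min. The optimal diet is the largest prefix of this list for which every included type satisfies E_i/h_i > R on the types above it.
Rate on top 1: 1.709. small lizards: 23.1 > 1.709 → include.
Rate on top 2: 5.383. mice: 20.5 > 5.383 → include.
Rate on top 3: 8.398. shrews: 15.5 > 8.398 → include.
Optimal diet: fledglings, small lizards, mice, shrews — 4 of 4 types.

4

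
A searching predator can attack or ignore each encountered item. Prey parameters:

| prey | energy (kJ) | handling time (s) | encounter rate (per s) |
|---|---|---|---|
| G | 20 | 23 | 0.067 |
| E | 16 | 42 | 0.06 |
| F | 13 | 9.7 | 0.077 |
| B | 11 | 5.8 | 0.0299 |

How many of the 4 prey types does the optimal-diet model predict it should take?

Profitabilities (E/h, kJ/s): B 1.9, F 1.34, G 0.87, E 0.381. Add prey in this order while the next type's profitability exceeds the intake rate on those already taken.
Rate on top 1: 0.2803. F: 1.34 > 0.2803 → include.
Rate on top 2: 0.6925. G: 0.87 > 0.6925 → include.
Rate on top 3: 0.7714. E: 0.381 < 0.7714 → exclude; stop.
Optimal diet: B, F, G — 3 of 4 types.

3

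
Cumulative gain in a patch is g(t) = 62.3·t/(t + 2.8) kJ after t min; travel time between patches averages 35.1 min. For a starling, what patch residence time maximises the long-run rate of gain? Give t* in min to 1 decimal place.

Optimal t* satisfies g'(t*) = g(t*)/(T + t*).
g'(t) = 62.3·2.8/(t + 2.8)². Setting 62.3·2.8/(t+2.8)² = 62.3t/[(t+2.8)(35.1+t)] gives 2.8(35.1+t) = t(t+2.8), so t² = 2.8×35.1 = 98.28.
t* = √98.28 = 9.914 min.

9.9 min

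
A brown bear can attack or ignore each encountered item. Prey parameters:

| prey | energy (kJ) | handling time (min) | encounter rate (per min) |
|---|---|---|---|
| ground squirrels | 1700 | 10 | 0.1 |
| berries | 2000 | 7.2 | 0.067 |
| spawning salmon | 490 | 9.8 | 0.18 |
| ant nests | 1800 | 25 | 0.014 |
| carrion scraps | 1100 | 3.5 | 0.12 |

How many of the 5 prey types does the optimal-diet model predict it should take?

Rank by E/h (kJ/min): carrion scraps 314, berries 278, ground squirrels 170, ant nests 72, spawning salmon 50. Include each in turn until the next type's E/h falls below the running intake rate.
Rate on top 1: 92.96. berries: 278 > 92.96 → include.
Rate on top 2: 139.8. ground squirrels: 170 > 139.8 → include.
Rate on top 3: 150.2. ant nests: 72 < 150.2 → exclude; stop.
Optimal diet: carrion scraps, berries, ground squirrels — 3 of 5 types.

3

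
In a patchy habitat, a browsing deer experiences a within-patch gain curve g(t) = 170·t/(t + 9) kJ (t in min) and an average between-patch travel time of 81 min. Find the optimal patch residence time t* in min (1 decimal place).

27.0 min

By the marginal value theorem, leave when the instantaneous gain rate g'(t) equals the habitat-wide average g(t)/(T + t).
g'(t) = 170·9/(t + 9)². Setting 170·9/(t+9)² = 170t/[(t+9)(81+t)] gives 9(81+t) = t(t+9), so t² = 9×81 = 729.
t* = √729 = 27 min.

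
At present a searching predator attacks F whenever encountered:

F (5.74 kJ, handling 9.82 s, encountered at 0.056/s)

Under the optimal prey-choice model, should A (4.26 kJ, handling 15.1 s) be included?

Yes

Intake rate on the current diet: R = (0.056×5.74) / (1 + 0.056×9.82) = 0.3214/1.55 = 0.2074 kJ/s.
Profitability of A: 4.26/15.1 = 0.2821 kJ/s.
0.2821 > 0.2074, so adding A raises the average — include it.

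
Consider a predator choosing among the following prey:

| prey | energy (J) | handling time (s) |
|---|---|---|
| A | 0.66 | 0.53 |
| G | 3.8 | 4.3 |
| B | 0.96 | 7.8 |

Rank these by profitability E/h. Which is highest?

Profitability E/h (J/s): A = 0.66/0.53 = 1.25, G = 3.8/4.3 = 0.884, B = 0.96/7.8 = 0.123.
Ranked: A > G > B.

A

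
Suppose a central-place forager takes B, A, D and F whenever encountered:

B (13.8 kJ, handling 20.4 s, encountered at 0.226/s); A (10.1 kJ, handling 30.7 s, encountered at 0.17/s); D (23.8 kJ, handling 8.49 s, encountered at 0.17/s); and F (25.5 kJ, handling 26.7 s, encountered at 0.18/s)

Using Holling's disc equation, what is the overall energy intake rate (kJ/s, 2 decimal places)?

0.79 kJ/s

Energy encountered per unit search time: 0.226×13.8 + 0.17×10.1 + 0.17×23.8 + 0.18×25.5 = 13.47 kJ/s.
Handling time per unit search time: 0.226×20.4 + 0.17×30.7 + 0.17×8.49 + 0.18×26.7 = 16.08.
Rate = 13.47/(1 + 16.08) = 0.7888 kJ/s.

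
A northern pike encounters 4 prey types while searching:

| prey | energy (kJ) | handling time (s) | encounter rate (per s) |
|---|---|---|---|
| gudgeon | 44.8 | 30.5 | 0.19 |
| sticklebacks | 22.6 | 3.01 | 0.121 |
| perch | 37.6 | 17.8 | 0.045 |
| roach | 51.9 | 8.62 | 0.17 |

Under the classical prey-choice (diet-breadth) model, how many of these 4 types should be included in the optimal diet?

2

E/h in descending order: sticklebacks 7.51, roach 6.02, perch 2.11, gudgeon 1.47 kJ/s. The optimal diet is the largest prefix of this list for which every included type satisfies E_i/h_i > R on the types above it.
Rate on top 1: 2.005. roach: 6.02 > 2.005 → include.
Rate on top 2: 4.085. perch: 2.11 < 4.085 → exclude; stop.
Optimal diet: sticklebacks, roach — 2 of 4 types.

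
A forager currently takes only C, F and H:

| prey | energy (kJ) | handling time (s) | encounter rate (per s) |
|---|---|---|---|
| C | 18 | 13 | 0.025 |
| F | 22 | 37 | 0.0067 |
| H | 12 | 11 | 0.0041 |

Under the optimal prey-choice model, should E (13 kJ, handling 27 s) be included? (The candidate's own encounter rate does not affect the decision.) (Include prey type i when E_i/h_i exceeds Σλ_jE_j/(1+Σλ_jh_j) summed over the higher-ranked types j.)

Intake rate on the current diet: R = (0.025×18 + 0.0067×22 + 0.0041×12) / (1 + 0.025×13 + 0.0067×37 + 0.0041×11) = 0.6466/1.618 = 0.3996 kJ/s.
Profitability of E: 13/27 = 0.4815 kJ/s.
0.4815 > 0.3996, so adding E raises the average — include it.

Yes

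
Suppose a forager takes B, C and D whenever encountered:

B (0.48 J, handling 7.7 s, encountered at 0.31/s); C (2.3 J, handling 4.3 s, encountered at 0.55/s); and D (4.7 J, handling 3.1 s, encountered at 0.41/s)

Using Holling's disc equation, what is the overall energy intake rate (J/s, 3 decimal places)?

0.476 J/s

Energy encountered per unit search time: 0.31×0.48 + 0.55×2.3 + 0.41×4.7 = 3.341 J/s.
Handling time per unit search time: 0.31×7.7 + 0.55×4.3 + 0.41×3.1 = 6.023.
Rate = 3.341/(1 + 6.023) = 0.4757 J/s.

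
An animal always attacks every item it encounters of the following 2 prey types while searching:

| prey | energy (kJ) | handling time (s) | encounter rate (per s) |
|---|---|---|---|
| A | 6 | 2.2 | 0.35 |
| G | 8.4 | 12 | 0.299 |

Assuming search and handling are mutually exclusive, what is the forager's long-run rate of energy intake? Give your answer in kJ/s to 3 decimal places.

0.861 kJ/s

R = (0.35×6 + 0.299×8.4) / (1 + 0.35×2.2 + 0.299×12) = 4.612/5.358 = 0.8607 kJ/s.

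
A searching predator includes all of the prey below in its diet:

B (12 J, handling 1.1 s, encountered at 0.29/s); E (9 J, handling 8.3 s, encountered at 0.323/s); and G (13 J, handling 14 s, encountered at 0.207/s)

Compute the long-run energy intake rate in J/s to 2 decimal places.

Energy encountered per unit search time: 0.29×12 + 0.323×9 + 0.207×13 = 9.078 J/s.
Handling time per unit search time: 0.29×1.1 + 0.323×8.3 + 0.207×14 = 5.898.
Rate = 9.078/(1 + 5.898) = 1.316 J/s.

1.32 J/s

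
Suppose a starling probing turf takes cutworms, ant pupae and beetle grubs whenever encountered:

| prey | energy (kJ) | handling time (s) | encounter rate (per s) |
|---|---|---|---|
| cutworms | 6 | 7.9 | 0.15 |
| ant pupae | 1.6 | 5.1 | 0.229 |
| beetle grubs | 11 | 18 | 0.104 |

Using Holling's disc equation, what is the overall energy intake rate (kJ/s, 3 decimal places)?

0.461 kJ/s

R = (0.15×6 + 0.229×1.6 + 0.104×11) / (1 + 0.15×7.9 + 0.229×5.1 + 0.104×18) = 2.41/5.225 = 0.4613 kJ/s.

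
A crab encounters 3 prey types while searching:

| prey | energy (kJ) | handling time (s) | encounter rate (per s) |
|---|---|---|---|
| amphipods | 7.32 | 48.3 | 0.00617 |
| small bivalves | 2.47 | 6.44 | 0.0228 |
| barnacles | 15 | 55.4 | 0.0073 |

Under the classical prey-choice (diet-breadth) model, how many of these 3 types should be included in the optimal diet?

3

Profitabilities (E/h, kJ/s): small bivalves 0.384, barnacles 0.271, amphipods 0.152. Add prey in this order while the next type's profitability exceeds the intake rate on those already taken.
Rate on top 1: 0.04911. barnacles: 0.271 > 0.04911 → include.
Rate on top 2: 0.1069. amphipods: 0.152 > 0.1069 → include.
Optimal diet: small bivalves, barnacles, amphipods — 3 of 3 types.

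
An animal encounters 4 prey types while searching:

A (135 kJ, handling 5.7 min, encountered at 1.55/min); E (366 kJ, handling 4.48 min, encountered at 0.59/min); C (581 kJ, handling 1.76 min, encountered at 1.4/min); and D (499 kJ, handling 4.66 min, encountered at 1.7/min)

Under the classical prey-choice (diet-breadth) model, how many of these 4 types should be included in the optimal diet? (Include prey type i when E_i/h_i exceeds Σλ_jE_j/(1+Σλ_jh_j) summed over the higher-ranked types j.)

1

Profitabilities (E/h, kJ/min): C 330, D 107, E 81.7, A 23.7. Add prey in this order while the next type's profitability exceeds the intake rate on those already taken.
Rate on top 1: 234.8. D: 107 < 234.8 → exclude; stop.
Optimal diet: C — 1 of 4 types.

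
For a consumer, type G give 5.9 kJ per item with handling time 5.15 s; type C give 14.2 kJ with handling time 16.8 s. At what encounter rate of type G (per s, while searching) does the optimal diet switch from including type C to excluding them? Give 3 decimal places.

0.546 per s

Drop type C once their profitability E₂/h₂ falls below the rate achievable on type G alone: E₂/h₂ = λE₁/(1 + λh₁).
Solve for λ: λE₁h₂ = E₂(1 + λh₁) → λ(E₁h₂ − E₂h₁) = E₂ → λ = E₂/(E₁h₂ − E₂h₁).
λ = 14.2/(5.9×16.8 − 14.2×5.15) = 14.2/25.99 = 0.5464 per s.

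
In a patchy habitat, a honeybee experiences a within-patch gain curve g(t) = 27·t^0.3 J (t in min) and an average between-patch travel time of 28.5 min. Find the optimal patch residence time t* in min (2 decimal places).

By the marginal value theorem, leave when the instantaneous gain rate g'(t) equals the habitat-wide average g(t)/(T + t).
g'(t) = 0.3·27·t^-0.7. Setting 0.3·27·t^-0.7 = 27·t^0.3/(28.5+t) gives 0.3(28.5+t) = t, so 0.70·t = 0.3×28.5.
t* = 0.3×28.5/0.70 = 12.21 min.

12.21 min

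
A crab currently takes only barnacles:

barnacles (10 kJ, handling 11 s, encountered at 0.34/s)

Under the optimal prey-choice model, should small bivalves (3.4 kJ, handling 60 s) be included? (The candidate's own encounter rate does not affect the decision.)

Intake rate on the current diet: R = (0.34×10) / (1 + 0.34×11) = 3.4/4.74 = 0.7173 kJ/s.
small bivalves: E/h = 3.4/60 = 0.05667 kJ/s.
Since 0.05667 < R, time spent handling small bivalves is better spent searching.

No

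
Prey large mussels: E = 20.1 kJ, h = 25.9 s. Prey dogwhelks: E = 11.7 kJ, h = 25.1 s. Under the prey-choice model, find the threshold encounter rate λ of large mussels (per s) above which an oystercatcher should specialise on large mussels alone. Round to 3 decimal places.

0.058 per s

The zero-one rule: include dogwhelks iff E₂/h₂ > λE₁/(1+λh₁). Equality gives the switch point.
λE₁h₂ = E₂ + λE₂h₁ ⇒ λ = E₂/(E₁h₂ − E₂h₁) = 11.7/(504.5 − 303) = 0.05807 per s.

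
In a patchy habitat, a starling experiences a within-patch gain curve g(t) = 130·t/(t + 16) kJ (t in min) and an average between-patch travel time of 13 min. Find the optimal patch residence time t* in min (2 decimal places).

Optimal t* satisfies g'(t*) = g(t*)/(T + t*).
g'(t) = 130·16/(t + 16)². Setting 130·16/(t+16)² = 130t/[(t+16)(13+t)] gives 16(13+t) = t(t+16), so t² = 16×13 = 208.
t* = √208 = 14.42 min.

14.42 min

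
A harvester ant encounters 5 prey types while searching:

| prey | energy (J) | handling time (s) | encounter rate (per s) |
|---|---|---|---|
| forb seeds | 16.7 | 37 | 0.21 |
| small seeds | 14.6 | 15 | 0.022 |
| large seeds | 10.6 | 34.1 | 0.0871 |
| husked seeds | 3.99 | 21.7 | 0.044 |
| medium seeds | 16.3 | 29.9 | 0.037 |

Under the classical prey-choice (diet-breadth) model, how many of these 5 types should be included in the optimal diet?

3

Profitabilities (E/h, J/s): small seeds 0.973, medium seeds 0.545, forb seeds 0.451, large seeds 0.311, husked seeds 0.184. Add prey in this order while the next type's profitability exceeds the intake rate on those already taken.
Rate on top 1: 0.2415. medium seeds: 0.545 > 0.2415 → include.
Rate on top 2: 0.3794. forb seeds: 0.451 > 0.3794 → include.
Rate on top 3: 0.4342. large seeds: 0.311 < 0.4342 → exclude; stop.
Optimal diet: small seeds, medium seeds, forb seeds — 3 of 5 types.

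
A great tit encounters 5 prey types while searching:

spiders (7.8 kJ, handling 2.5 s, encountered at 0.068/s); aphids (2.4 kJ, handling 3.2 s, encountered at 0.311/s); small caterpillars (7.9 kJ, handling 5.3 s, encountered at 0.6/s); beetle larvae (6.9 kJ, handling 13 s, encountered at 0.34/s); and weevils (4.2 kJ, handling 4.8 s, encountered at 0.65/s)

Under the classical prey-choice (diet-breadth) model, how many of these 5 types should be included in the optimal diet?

Rank by E/h (kJ/s): spiders 3.12, small caterpillars 1.49, weevils 0.875, aphids 0.75, beetle larvae 0.531. Include each in turn until the next type's E/h falls below the running intake rate.
Rate on top 1: 0.4533. small caterpillars: 1.49 > 0.4533 → include.
Rate on top 2: 1.212. weevils: 0.875 < 1.212 → exclude; stop.
Optimal diet: spiders, small caterpillars — 2 of 5 types.

2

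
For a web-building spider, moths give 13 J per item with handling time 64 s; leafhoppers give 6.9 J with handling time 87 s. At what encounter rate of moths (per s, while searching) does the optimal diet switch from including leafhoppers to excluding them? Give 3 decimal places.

At the threshold, the rate on moths alone equals the profitability of leafhoppers: λ·13/(1 + λ·64) = 6.9/87 = 0.07931.
Rearranging, λ(13 − 0.07931×64) = 0.07931, so λ = 0.07931/7.924 = 0.01001 per s.

0.010 per s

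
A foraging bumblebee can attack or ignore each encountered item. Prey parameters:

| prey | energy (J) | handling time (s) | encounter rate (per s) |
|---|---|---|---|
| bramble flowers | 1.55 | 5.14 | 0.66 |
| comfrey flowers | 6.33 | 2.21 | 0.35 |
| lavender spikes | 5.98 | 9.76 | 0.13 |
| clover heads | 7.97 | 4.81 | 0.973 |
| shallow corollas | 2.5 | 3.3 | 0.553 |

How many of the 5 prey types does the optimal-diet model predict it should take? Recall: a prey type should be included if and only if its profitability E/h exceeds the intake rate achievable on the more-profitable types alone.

E/h in descending order: comfrey flowers 2.86, clover heads 1.66, shallow corollas 0.758, lavender spikes 0.613, bramble flowers 0.302 J/s. The optimal diet is the largest prefix of this list for which every included type satisfies E_i/h_i > R on the types above it.
Rate on top 1: 1.249. clover heads: 1.66 > 1.249 → include.
Rate on top 2: 1.545. shallow corollas: 0.758 < 1.545 → exclude; stop.
Optimal diet: comfrey flowers, clover heads — 2 of 5 types.

2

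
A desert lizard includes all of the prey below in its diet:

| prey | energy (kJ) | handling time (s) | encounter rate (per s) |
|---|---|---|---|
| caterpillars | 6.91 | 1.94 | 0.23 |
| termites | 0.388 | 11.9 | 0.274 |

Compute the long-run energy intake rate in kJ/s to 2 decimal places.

R = Σλ_iE_i / (1 + Σλ_ih_i)
Numerator: 0.23×6.91 + 0.274×0.388 = 1.696
Denominator: 1 + 0.23×1.94 + 0.274×11.9 = 4.707
R = 1.696/4.707 = 0.3602 kJ/s

0.36 kJ/s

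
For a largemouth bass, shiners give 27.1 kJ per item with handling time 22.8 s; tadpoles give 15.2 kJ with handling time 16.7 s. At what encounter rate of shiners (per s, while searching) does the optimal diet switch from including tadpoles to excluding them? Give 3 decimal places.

0.143 per s

Drop tadpoles once their profitability E₂/h₂ falls below the rate achievable on shiners alone: E₂/h₂ = λE₁/(1 + λh₁).
Solve for λ: λE₁h₂ = E₂(1 + λh₁) → λ(E₁h₂ − E₂h₁) = E₂ → λ = E₂/(E₁h₂ − E₂h₁).
λ = 15.2/(27.1×16.7 − 15.2×22.8) = 15.2/106 = 0.1434 per s.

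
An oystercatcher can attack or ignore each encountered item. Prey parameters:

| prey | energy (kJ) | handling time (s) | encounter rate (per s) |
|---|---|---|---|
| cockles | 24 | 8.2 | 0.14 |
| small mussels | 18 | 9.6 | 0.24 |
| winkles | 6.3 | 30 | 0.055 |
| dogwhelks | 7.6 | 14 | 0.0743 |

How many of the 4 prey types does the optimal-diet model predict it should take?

Profitabilities (E/h, kJ/s): cockles 2.93, small mussels 1.88, dogwhelks 0.543, winkles 0.21. Add prey in this order while the next type's profitability exceeds the intake rate on those already taken.
Rate on top 1: 1.564. small mussels: 1.88 > 1.564 → include.
Rate on top 2: 1.725. dogwhelks: 0.543 < 1.725 → exclude; stop.
Optimal diet: cockles, small mussels — 2 of 4 types.

2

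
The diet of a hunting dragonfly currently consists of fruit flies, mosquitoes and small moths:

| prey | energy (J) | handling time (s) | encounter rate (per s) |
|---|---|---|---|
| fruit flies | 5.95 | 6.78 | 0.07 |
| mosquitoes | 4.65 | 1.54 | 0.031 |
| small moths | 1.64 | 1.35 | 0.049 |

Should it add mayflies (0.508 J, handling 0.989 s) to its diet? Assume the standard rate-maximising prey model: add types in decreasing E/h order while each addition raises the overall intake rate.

Yes

Intake rate on the current diet: R = (0.07×5.95 + 0.031×4.65 + 0.049×1.64) / (1 + 0.07×6.78 + 0.031×1.54 + 0.049×1.35) = 0.641/1.588 = 0.4035 J/s.
Profitability of mayflies: 0.508/0.989 = 0.5137 J/s.
Since 0.5137 > R, including mayflies increases the long-run rate.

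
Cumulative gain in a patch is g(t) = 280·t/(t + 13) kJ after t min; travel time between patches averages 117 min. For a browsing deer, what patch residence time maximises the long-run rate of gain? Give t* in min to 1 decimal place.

39.0 min

Optimal t* satisfies g'(t*) = g(t*)/(T + t*).
g'(t) = 280·13/(t + 13)². Setting 280·13/(t+13)² = 280t/[(t+13)(117+t)] gives 13(117+t) = t(t+13), so t² = 13×117 = 1521.
t* = √1521 = 39 min.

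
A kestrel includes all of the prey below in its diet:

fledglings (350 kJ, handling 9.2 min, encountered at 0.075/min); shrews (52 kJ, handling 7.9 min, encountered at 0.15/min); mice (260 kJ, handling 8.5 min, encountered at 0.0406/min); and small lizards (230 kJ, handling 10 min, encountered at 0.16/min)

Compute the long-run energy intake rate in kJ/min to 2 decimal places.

16.89 kJ/min

R = Σλ_iE_i / (1 + Σλ_ih_i)
Numerator: 0.075×350 + 0.15×52 + 0.0406×260 + 0.16×230 = 81.41
Denominator: 1 + 0.075×9.2 + 0.15×7.9 + 0.0406×8.5 + 0.16×10 = 4.82
R = 81.41/4.82 = 16.89 kJ/min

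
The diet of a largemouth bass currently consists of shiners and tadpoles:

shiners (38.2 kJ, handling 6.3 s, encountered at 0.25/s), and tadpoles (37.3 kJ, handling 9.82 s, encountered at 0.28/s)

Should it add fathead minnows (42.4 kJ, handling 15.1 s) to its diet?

Current rate: (0.25×38.2 + 0.28×37.3)/(1 + 0.25×6.3 + 0.28×9.82) = 3.755 kJ/s.
fathead minnows: E/h = 42.4/15.1 = 2.808 kJ/s.
Since 2.808 < R, time spent handling fathead minnows is better spent searching.

No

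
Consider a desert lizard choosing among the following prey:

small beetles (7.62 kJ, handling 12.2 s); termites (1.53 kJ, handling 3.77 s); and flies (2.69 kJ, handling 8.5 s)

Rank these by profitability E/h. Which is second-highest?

In descending order of E/h:
small beetles: 7.62/12.2 = 0.625 kJ/s
termites: 1.53/3.77 = 0.406 kJ/s
flies: 2.69/8.5 = 0.316 kJ/s

termites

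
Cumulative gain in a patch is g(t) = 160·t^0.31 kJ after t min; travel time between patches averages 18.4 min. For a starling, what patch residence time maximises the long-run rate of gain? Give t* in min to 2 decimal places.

Optimal t* satisfies g'(t*) = g(t*)/(T + t*).
g'(t) = 0.31·160·t^-0.69. Setting 0.31·160·t^-0.69 = 160·t^0.31/(18.4+t) gives 0.31(18.4+t) = t, so 0.69·t = 0.31×18.4.
t* = 0.31×18.4/0.69 = 8.267 min.

8.27 min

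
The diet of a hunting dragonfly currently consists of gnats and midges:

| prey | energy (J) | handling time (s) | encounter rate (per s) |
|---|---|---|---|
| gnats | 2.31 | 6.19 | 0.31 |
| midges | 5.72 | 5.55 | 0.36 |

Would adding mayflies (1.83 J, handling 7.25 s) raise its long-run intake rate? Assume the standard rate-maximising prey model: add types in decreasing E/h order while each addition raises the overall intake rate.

No

Intake rate on the current diet: R = (0.31×2.31 + 0.36×5.72) / (1 + 0.31×6.19 + 0.36×5.55) = 2.775/4.917 = 0.5644 J/s.
mayflies: E/h = 1.83/7.25 = 0.2524 J/s.
0.2524 < 0.5644, so adding mayflies would lower the average — exclude it.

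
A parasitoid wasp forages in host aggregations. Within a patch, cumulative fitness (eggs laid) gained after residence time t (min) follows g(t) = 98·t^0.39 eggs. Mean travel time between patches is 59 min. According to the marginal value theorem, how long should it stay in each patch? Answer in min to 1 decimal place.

37.7 min

Optimal t* satisfies g'(t*) = g(t*)/(T + t*).
g'(t) = 0.39·98·t^-0.61. Setting 0.39·98·t^-0.61 = 98·t^0.39/(59+t) gives 0.39(59+t) = t, so 0.61·t = 0.39×59.
t* = 0.39×59/0.61 = 37.72 min.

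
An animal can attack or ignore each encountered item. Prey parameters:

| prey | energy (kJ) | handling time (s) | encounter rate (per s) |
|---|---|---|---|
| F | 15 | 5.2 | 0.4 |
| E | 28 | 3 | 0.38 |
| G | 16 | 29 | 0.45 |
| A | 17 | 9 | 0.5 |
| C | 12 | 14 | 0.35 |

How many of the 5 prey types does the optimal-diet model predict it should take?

1

E/h in descending order: E 9.33, F 2.88, A 1.89, C 0.857, G 0.552 kJ/s. The optimal diet is the largest prefix of this list for which every included type satisfies E_i/h_i > R on the types above it.
Rate on top 1: 4.972. F: 2.88 < 4.972 → exclude; stop.
Optimal diet: E — 1 of 5 types.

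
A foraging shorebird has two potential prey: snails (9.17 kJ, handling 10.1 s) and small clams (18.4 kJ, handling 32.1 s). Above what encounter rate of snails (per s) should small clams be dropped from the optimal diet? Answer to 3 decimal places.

Drop small clams once their profitability E₂/h₂ falls below the rate achievable on snails alone: E₂/h₂ = λE₁/(1 + λh₁).
Solve for λ: λE₁h₂ = E₂(1 + λh₁) → λ(E₁h₂ − E₂h₁) = E₂ → λ = E₂/(E₁h₂ − E₂h₁).
λ = 18.4/(9.17×32.1 − 18.4×10.1) = 18.4/108.5 = 0.1696 per s.

0.170 per s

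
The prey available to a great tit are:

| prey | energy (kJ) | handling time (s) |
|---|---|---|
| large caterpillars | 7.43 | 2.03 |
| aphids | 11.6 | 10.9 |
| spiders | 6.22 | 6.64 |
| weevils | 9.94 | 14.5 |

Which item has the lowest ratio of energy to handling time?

In descending order of E/h:
large caterpillars: 7.43/2.03 = 3.66 kJ/s
aphids: 11.6/10.9 = 1.06 kJ/s
spiders: 6.22/6.64 = 0.937 kJ/s
weevils: 9.94/14.5 = 0.686 kJ/s

weevils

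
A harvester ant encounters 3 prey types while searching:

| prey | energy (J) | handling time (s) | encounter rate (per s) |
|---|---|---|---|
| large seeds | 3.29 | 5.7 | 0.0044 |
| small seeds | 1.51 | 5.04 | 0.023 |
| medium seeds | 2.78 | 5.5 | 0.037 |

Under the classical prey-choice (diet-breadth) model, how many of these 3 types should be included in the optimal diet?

3

Rank by E/h (J/s): large seeds 0.577, medium seeds 0.505, small seeds 0.3. Include each in turn until the next type's E/h falls below the running intake rate.
Rate on top 1: 0.01412. medium seeds: 0.505 > 0.01412 → include.
Rate on top 2: 0.09551. small seeds: 0.3 > 0.09551 → include.
Optimal diet: large seeds, medium seeds, small seeds — 3 of 3 types.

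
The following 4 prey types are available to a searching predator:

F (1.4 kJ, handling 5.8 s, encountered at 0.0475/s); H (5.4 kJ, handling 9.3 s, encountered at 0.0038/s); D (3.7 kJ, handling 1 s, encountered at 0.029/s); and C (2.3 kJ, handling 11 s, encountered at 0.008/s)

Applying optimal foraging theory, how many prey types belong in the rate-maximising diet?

4

Profitabilities (E/h, kJ/s): D 3.7, H 0.581, F 0.241, C 0.209. Add prey in this order while the next type's profitability exceeds the intake rate on those already taken.
Rate on top 1: 0.1043. H: 0.581 > 0.1043 → include.
Rate on top 2: 0.1201. F: 0.241 > 0.1201 → include.
Rate on top 3: 0.145. C: 0.209 > 0.145 → include.
Optimal diet: D, H, F, C — 4 of 4 types.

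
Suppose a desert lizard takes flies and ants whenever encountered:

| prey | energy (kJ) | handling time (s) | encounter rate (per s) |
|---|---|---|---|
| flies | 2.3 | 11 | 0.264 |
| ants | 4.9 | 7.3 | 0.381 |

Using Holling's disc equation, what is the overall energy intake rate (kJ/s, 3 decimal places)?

R = Σλ_iE_i / (1 + Σλ_ih_i)
Numerator: 0.264×2.3 + 0.381×4.9 = 2.474
Denominator: 1 + 0.264×11 + 0.381×7.3 = 6.685
R = 2.474/6.685 = 0.3701 kJ/s

0.370 kJ/s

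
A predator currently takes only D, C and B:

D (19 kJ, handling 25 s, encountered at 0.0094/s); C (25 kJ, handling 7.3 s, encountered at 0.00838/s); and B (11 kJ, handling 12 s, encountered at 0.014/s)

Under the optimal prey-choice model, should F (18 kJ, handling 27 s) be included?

Intake rate on the current diet: R = (0.0094×19 + 0.00838×25 + 0.014×11) / (1 + 0.0094×25 + 0.00838×7.3 + 0.014×12) = 0.5421/1.464 = 0.3702 kJ/s.
Profitability of F: 18/27 = 0.6667 kJ/s.
0.6667 > 0.3702, so adding F raises the average — include it.

Yes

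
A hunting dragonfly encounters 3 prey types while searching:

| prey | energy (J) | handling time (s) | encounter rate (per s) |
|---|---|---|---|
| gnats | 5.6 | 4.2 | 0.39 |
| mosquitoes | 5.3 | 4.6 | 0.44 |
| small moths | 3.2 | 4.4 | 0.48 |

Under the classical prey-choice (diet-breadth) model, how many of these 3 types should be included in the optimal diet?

2

Rank by E/h (J/s): gnats 1.33, mosquitoes 1.15, small moths 0.727. Include each in turn until the next type's E/h falls below the running intake rate.
Rate on top 1: 0.8279. mosquitoes: 1.15 > 0.8279 → include.
Rate on top 2: 0.9687. small moths: 0.727 < 0.9687 → exclude; stop.
Optimal diet: gnats, mosquitoes — 2 of 3 types.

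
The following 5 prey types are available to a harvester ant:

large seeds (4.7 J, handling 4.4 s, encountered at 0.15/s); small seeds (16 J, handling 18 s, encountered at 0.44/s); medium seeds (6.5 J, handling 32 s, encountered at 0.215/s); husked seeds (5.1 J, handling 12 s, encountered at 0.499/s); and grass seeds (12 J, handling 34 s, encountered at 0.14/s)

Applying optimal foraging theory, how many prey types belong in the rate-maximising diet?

2

E/h in descending order: large seeds 1.07, small seeds 0.889, husked seeds 0.425, grass seeds 0.353, medium seeds 0.203 J/s. The optimal diet is the largest prefix of this list for which every included type satisfies E_i/h_i > R on the types above it.
Rate on top 1: 0.4247. small seeds: 0.889 > 0.4247 → include.
Rate on top 2: 0.8085. husked seeds: 0.425 < 0.8085 → exclude; stop.
Optimal diet: large seeds, small seeds — 2 of 5 types.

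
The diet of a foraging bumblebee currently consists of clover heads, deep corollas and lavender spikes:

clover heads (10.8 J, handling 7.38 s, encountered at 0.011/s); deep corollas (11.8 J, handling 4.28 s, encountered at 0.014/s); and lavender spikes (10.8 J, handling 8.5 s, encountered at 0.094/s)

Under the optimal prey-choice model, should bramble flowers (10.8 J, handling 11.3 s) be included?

Yes

On clover heads, deep corollas and lavender spikes alone, R = ΣλE/(1+Σλh) = 1.299/1.94 = 0.6697 J/s.
Profitability of bramble flowers: 10.8/11.3 = 0.9558 J/s.
0.9558 > 0.6697, so adding bramble flowers raises the average — include it.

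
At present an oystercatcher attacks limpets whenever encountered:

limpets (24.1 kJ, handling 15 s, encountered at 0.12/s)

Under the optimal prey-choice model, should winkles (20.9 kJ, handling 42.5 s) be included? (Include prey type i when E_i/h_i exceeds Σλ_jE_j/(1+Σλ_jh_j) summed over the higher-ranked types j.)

Current rate: (0.12×24.1)/(1 + 0.12×15) = 1.033 kJ/s.
Profitability of winkles: 20.9/42.5 = 0.4918 kJ/s.
Since 0.4918 < R, time spent handling winkles is better spent searching.

No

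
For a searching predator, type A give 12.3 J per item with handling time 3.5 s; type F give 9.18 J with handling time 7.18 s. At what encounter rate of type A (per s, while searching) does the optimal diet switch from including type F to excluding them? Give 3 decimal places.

The zero-one rule: include type F iff E₂/h₂ > λE₁/(1+λh₁). Equality gives the switch point.
λE₁h₂ = E₂ + λE₂h₁ ⇒ λ = E₂/(E₁h₂ − E₂h₁) = 9.18/(88.31 − 32.13) = 0.1634 per s.

0.163 per s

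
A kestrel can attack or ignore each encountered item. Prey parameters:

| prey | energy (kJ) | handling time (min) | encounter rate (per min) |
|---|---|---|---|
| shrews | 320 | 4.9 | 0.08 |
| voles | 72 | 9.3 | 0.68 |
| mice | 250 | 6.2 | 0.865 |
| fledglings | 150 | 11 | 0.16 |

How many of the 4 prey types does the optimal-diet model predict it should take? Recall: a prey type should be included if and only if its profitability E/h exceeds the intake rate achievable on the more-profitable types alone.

Rank by E/h (kJ/min): shrews 65.3, mice 40.3, fledglings 13.6, voles 7.74. Include each in turn until the next type's E/h falls below the running intake rate.
Rate on top 1: 18.39. mice: 40.3 > 18.39 → include.
Rate on top 2: 35.8. fledglings: 13.6 < 35.8 → exclude; stop.
Optimal diet: shrews, mice — 2 of 4 types.

2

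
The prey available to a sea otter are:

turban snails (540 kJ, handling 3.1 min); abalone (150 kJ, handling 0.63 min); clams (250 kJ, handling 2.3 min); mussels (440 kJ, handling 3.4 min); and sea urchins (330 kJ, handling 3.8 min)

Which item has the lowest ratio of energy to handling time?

Profitability E/h (kJ/min): turban snails = 540/3.1 = 174, abalone = 150/0.63 = 238, clams = 250/2.3 = 109, mussels = 440/3.4 = 129, sea urchins = 330/3.8 = 86.8.
Ranked: abalone > turban snails > mussels > clams > sea urchins.

sea urchins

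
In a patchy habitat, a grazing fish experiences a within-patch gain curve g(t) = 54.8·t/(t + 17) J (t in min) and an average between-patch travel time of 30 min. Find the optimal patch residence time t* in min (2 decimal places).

Maximise g(t)/(T+t): set derivative to zero → g'(t)(T+t) = g(t).
g'(t) = 54.8·17/(t + 17)². Setting 54.8·17/(t+17)² = 54.8t/[(t+17)(30+t)] gives 17(30+t) = t(t+17), so t² = 17×30 = 510.
t* = √510 = 22.58 min.

22.58 min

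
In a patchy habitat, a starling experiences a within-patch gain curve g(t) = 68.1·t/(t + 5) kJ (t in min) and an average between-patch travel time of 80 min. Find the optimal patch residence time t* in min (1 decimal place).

20.0 min

By the marginal value theorem, leave when the instantaneous gain rate g'(t) equals the habitat-wide average g(t)/(T + t).
g'(t) = 68.1·5/(t + 5)². Setting 68.1·5/(t+5)² = 68.1t/[(t+5)(80+t)] gives 5(80+t) = t(t+5), so t² = 5×80 = 400.
t* = √400 = 20 min.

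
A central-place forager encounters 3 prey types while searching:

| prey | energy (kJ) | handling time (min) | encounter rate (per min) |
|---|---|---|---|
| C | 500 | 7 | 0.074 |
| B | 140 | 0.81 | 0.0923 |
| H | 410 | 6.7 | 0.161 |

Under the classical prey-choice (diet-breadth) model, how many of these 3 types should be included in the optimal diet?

Rank by E/h (kJ/min): B 173, C 71.4, H 61.2. Include each in turn until the next type's E/h falls below the running intake rate.
Rate on top 1: 12.02. C: 71.4 > 12.02 → include.
Rate on top 2: 31.34. H: 61.2 > 31.34 → include.
Optimal diet: B, C, H — 3 of 3 types.

3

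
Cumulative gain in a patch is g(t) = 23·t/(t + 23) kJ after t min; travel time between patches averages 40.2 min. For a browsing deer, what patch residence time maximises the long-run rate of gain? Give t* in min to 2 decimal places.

Maximise g(t)/(T+t): set derivative to zero → g'(t)(T+t) = g(t).
g'(t) = 23·23/(t + 23)². Setting 23·23/(t+23)² = 23t/[(t+23)(40.2+t)] gives 23(40.2+t) = t(t+23), so t² = 23×40.2 = 924.6.
t* = √924.6 = 30.41 min.

30.41 min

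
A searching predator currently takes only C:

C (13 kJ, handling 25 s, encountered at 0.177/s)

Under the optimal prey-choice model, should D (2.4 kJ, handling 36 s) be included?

No

On C alone, R = ΣλE/(1+Σλh) = 2.301/5.425 = 0.4241 kJ/s.
D: E/h = 2.4/36 = 0.06667 kJ/s.
Since 0.06667 < R, time spent handling D is better spent searching.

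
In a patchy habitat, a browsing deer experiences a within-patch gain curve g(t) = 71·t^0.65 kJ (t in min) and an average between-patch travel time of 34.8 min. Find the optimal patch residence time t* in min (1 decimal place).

By the marginal value theorem, leave when the instantaneous gain rate g'(t) equals the habitat-wide average g(t)/(T + t).
g'(t) = 0.65·71·t^-0.35. Setting 0.65·71·t^-0.35 = 71·t^0.65/(34.8+t) gives 0.65(34.8+t) = t, so 0.35·t = 0.65×34.8.
t* = 0.65×34.8/0.35 = 64.63 min.

64.6 min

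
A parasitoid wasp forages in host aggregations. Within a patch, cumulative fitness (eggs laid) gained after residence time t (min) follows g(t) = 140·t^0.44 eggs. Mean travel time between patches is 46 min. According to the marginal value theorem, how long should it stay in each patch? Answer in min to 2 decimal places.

36.14 min

Optimal t* satisfies g'(t*) = g(t*)/(T + t*).
g'(t) = 0.44·140·t^-0.56. Setting 0.44·140·t^-0.56 = 140·t^0.44/(46+t) gives 0.44(46+t) = t, so 0.56·t = 0.44×46.
t* = 0.44×46/0.56 = 36.14 min.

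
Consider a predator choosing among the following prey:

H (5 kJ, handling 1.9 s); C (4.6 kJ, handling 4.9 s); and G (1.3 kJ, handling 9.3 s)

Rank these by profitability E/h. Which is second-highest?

C

In descending order of E/h:
H: 5/1.9 = 2.63 kJ/s
C: 4.6/4.9 = 0.939 kJ/s
G: 1.3/9.3 = 0.14 kJ/s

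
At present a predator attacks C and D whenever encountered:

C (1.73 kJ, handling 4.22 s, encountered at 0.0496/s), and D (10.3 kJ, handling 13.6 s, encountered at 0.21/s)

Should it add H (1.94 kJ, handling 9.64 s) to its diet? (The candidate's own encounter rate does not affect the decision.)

Intake rate on the current diet: R = (0.0496×1.73 + 0.21×10.3) / (1 + 0.0496×4.22 + 0.21×13.6) = 2.249/4.065 = 0.5532 kJ/s.
Profitability of H: 1.94/9.64 = 0.2012 kJ/s.
0.2012 < 0.5532, so adding H would lower the average — exclude it.

No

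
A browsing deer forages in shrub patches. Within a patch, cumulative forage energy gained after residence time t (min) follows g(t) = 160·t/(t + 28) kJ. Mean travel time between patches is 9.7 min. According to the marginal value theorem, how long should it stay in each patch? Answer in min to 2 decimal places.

Optimal t* satisfies g'(t*) = g(t*)/(T + t*).
g'(t) = 160·28/(t + 28)². Setting 160·28/(t+28)² = 160t/[(t+28)(9.7+t)] gives 28(9.7+t) = t(t+28), so t² = 28×9.7 = 271.6.
t* = √271.6 = 16.48 min.

16.48 min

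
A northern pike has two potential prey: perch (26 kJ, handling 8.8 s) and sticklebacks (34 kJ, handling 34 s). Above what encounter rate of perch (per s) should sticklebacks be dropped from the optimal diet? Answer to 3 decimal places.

At the threshold, the rate on perch alone equals the profitability of sticklebacks: λ·26/(1 + λ·8.8) = 34/34 = 1.
Rearranging, λ(26 − 1×8.8) = 1, so λ = 1/17.2 = 0.05814 per s.

0.058 per s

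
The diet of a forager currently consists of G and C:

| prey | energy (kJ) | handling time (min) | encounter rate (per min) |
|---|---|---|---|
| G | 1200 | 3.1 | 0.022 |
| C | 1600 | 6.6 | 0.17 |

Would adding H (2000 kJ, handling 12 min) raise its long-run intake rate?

Yes

Current rate: (0.022×1200 + 0.17×1600)/(1 + 0.022×3.1 + 0.17×6.6) = 136.2 kJ/min.
H: E/h = 2000/12 = 166.7 kJ/min.
Since 166.7 > R, including H increases the long-run rate.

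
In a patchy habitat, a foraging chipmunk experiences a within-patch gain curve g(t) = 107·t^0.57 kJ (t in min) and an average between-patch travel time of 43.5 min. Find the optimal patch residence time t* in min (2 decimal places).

Optimal t* satisfies g'(t*) = g(t*)/(T + t*).
g'(t) = 0.57·107·t^-0.43. Setting 0.57·107·t^-0.43 = 107·t^0.57/(43.5+t) gives 0.57(43.5+t) = t, so 0.43·t = 0.57×43.5.
t* = 0.57×43.5/0.43 = 57.66 min.

57.66 min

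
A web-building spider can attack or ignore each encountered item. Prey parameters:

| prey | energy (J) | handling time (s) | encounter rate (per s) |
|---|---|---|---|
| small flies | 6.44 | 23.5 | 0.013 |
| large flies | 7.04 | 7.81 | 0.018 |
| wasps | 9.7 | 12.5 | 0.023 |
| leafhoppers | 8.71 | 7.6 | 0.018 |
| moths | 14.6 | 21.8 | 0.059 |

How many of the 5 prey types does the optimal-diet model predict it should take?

Rank by E/h (J/s): leafhoppers 1.15, large flies 0.901, wasps 0.776, moths 0.67, small flies 0.274. Include each in turn until the next type's E/h falls below the running intake rate.
Rate on top 1: 0.1379. large flies: 0.901 > 0.1379 → include.
Rate on top 2: 0.2219. wasps: 0.776 > 0.2219 → include.
Rate on top 3: 0.3237. moths: 0.67 > 0.3237 → include.
Rate on top 4: 0.4798. small flies: 0.274 < 0.4798 → exclude; stop.
Optimal diet: leafhoppers, large flies, wasps, moths — 4 of 5 types.

4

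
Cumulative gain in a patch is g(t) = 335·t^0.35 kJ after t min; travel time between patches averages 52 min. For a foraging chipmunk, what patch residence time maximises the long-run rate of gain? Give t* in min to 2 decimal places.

Maximise g(t)/(T+t): set derivative to zero → g'(t)(T+t) = g(t).
g'(t) = 0.35·335·t^-0.65. Setting 0.35·335·t^-0.65 = 335·t^0.35/(52+t) gives 0.35(52+t) = t, so 0.65·t = 0.35×52.
t* = 0.35×52/0.65 = 28 min.

28.00 min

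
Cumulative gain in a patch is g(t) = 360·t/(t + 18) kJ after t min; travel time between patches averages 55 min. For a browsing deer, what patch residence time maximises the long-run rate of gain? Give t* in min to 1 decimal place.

31.5 min

Optimal t* satisfies g'(t*) = g(t*)/(T + t*).
g'(t) = 360·18/(t + 18)². Setting 360·18/(t+18)² = 360t/[(t+18)(55+t)] gives 18(55+t) = t(t+18), so t² = 18×55 = 990.
t* = √990 = 31.46 min.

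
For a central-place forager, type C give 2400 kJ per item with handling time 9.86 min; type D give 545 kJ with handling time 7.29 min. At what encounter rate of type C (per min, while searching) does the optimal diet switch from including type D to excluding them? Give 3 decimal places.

0.045 per min

Drop type D once their profitability E₂/h₂ falls below the rate achievable on type C alone: E₂/h₂ = λE₁/(1 + λh₁).
Solve for λ: λE₁h₂ = E₂(1 + λh₁) → λ(E₁h₂ − E₂h₁) = E₂ → λ = E₂/(E₁h₂ − E₂h₁).
λ = 545/(2400×7.29 − 545×9.86) = 545/1.212e+04 = 0.04496 per min.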